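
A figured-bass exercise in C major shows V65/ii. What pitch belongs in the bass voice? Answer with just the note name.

C#

The applied chord V65/ii is rooted on A: A-C#-E-G.
The figure 65 means first inversion — the third is in the bass.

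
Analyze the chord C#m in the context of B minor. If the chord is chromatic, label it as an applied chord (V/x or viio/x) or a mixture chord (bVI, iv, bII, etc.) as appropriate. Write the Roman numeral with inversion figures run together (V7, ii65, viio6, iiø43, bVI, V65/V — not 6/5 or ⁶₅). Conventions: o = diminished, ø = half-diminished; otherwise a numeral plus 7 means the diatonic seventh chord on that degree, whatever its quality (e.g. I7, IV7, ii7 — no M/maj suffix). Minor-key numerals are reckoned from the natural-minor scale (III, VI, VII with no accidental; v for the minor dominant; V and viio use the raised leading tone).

ii

Stacked in thirds the chord is C#-E-G#: a minor triad on C#.
C# is the second degree of B minor. This is the minor supertonic, borrowed from the parallel major (the Dorian ii).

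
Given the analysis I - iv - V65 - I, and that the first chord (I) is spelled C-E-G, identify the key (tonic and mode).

The anchor chord is a major triad on C, labeled I.
If C is scale degree 1 and the mode makes that degree carry a major triad, the tonic is C and the mode is major.

C major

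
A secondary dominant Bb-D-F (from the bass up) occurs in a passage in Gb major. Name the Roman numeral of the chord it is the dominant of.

The chord is a major triad on Bb.
A dominant resolves down a perfect fifth: Bb → Eb. In Gb major, Eb is scale degree 6, i.e. vi.

vi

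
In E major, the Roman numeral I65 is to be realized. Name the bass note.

G#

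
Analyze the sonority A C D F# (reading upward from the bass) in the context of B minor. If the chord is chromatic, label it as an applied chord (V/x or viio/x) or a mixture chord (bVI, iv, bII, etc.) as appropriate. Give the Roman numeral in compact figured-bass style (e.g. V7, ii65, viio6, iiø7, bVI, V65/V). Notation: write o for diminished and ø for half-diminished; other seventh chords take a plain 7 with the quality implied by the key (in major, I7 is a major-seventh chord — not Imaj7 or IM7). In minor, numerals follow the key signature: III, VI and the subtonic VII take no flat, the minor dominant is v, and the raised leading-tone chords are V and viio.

V43/VI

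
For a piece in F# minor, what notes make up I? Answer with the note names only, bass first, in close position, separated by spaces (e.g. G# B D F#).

F# A# C#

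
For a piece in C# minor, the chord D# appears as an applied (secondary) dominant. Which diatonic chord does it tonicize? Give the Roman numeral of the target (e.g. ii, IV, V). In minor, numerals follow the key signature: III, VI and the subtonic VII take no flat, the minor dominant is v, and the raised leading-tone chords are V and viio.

The chord is a major triad on D#.
A dominant resolves down a perfect fifth: D# → G#. In C# minor, G# is scale degree 5, i.e. V.

V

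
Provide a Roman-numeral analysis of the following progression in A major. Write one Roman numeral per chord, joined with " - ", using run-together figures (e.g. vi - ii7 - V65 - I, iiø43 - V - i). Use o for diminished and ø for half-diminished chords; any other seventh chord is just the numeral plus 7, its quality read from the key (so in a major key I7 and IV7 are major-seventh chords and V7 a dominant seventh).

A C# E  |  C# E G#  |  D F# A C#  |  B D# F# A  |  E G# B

I - iii - IV7 - V7/V - V

A-C#-E: root A is the tonic; major triad there is I.
C#-E-G# has root C#, degree 3 in A major, so iii.
D-F#-A-C#: root D is the subdominant; major seventh chord there is IV7.
B-D#-F#-A: chromatic; B is V of V, so V7/V.
E-G#-B: major triad on E = scale degree 5 → V.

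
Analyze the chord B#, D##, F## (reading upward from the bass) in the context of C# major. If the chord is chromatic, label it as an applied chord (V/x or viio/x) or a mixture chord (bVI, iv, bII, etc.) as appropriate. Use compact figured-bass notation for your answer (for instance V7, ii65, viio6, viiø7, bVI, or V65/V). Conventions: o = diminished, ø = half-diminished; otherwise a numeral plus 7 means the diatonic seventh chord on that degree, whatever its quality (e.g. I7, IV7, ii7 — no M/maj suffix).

Stacked in thirds the chord is B#-D##-F##: a major triad on B#.
B# is not a diatonic chord root with this quality in C# major, but it lies a perfect fifth above E# (iii), so the chord functions as an applied dominant of iii.

V/iii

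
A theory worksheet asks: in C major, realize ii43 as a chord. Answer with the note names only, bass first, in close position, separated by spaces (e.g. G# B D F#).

In C major, scale degree 2 is D, and the diatonic chord built there is a minor seventh chord.
That chord is spelled D-F-A-C.
The figured bass 43 indicates second inversion, placing the fifth (A) in the bass: A-C-D-F.

A C D F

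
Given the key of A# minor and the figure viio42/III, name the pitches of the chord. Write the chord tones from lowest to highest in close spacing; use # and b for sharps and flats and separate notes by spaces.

viio42/III is a secondary leading-tone chord. The target III is C# in A# minor; the applied chord is rooted a semitone below, on B#.
Building a fully diminished seventh chord on B# gives B#-D#-F#-A.
With the 42 figure the chord is in third inversion; from the bass A upward in close position it reads A-B#-D#-F#.

A B# D# F#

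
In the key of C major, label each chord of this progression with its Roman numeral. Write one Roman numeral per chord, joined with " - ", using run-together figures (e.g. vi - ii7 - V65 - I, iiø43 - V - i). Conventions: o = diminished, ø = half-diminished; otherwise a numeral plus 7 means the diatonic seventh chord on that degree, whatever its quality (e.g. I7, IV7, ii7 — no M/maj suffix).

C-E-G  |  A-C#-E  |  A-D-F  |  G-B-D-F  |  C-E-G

I - V/ii - ii64 - V7 - I

C-E-G has root C, degree 1 in C major, so I.
A-C#-E: a major triad on A, the applied dominant of ii → V/ii.
A-D-F: root D is the supertonic; minor triad there is ii64.
G-B-D-F: dominant seventh chord on G = scale degree 5 → V7.
C-E-G: major triad on C = scale degree 1 → I.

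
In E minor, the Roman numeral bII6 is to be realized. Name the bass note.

bII in E minor has root F; the chord is F-A-C.
The figure 6 means first inversion — the third is in the bass.

A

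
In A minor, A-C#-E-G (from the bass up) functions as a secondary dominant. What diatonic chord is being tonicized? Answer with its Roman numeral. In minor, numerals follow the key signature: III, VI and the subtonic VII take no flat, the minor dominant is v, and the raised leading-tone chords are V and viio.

iv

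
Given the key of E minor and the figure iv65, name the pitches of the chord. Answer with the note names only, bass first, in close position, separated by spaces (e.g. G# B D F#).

In E minor, scale degree 4 is A, and the diatonic chord built there is a minor seventh chord.
That chord is spelled A-C-E-G.
With the 65 figure the chord is in first inversion; from the bass C upward in close position it reads C-E-G-A.

C E G A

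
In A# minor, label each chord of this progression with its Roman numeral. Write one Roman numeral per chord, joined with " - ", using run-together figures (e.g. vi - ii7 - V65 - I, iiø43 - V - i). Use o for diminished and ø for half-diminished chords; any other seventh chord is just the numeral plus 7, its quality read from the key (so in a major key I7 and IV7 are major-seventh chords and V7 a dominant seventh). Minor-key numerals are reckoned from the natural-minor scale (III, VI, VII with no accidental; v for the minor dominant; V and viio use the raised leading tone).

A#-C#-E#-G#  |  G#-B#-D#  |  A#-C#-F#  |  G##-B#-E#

i7 - VII - VI6 - V6

A#-C#-E#-G#: root A# is the tonic; minor seventh chord there is i7.
G#-B#-D#: root G# is the subtonic; major triad there is VII.
A#-C#-F#: major triad on F# = scale degree 6 → VI6.
G##-B#-E#: major triad on E# = scale degree 5 → V6.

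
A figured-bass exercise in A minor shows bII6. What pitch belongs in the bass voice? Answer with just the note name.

D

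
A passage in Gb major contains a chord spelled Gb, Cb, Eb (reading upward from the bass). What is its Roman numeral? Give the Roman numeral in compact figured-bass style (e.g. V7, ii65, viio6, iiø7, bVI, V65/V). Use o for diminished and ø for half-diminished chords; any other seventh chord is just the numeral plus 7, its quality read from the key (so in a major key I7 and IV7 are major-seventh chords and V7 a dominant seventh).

The pitches Cb-Eb-Gb form a major triad rooted on Cb.
In Gb major, Cb is the subdominant; the diatonic major triad there is IV.
With Gb in the bass the chord is in second inversion, so the figured bass is 64.

IV64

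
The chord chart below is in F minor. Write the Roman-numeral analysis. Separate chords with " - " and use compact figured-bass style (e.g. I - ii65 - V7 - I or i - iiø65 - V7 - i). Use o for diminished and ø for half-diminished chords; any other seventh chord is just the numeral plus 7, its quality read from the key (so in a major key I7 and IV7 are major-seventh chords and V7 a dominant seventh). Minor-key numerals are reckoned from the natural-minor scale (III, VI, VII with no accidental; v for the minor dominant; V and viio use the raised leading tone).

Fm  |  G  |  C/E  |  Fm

i - V/V - V6 - i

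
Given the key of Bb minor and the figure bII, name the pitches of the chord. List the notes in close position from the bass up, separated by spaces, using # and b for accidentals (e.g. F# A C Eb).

Cb Eb Gb

bII is the Neapolitan chord — a major triad on the lowered second degree. In Bb minor that root is Cb.
So the chord is Cb-Eb-Gb, a major triad.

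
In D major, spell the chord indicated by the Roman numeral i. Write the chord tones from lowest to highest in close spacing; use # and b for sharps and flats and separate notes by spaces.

D F A

Scale degree 1 in D major is D; here the chord built on it is altered to a minor triad. i is the minor tonic, borrowed from the parallel minor.
So the chord is D-F-A.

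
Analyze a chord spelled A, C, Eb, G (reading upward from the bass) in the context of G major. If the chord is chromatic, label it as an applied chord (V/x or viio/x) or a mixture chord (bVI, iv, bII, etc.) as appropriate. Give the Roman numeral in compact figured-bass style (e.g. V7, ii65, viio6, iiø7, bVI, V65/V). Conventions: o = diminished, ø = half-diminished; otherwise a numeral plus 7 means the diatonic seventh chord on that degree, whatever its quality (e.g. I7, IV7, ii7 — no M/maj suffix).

The pitches A-C-Eb-G form a half-diminished seventh chord rooted on A.
A is the second degree of G major. This is the half-diminished supertonic seventh, borrowed from the parallel minor.

iiø7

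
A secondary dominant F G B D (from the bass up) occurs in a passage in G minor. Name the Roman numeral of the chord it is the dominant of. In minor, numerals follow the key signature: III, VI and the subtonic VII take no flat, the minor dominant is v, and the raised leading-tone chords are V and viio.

The chord is a dominant seventh chord on G.
A dominant resolves down a perfect fifth: G → C. In G minor, C is scale degree 4, i.e. iv.

iv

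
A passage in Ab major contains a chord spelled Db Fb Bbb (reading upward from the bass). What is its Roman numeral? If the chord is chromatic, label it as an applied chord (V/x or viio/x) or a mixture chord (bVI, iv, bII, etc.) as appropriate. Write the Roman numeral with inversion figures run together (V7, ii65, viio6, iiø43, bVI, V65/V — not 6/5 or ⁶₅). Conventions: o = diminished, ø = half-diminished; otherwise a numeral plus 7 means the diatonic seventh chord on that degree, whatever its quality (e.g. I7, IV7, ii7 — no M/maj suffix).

The pitches Bbb-Db-Fb form a major triad rooted on Bbb.
Bbb is the lowered second degree of Ab major (diatonic 2 would be Bb). This is the Neapolitan sixth — a major triad on the lowered second degree, here in its customary first inversion.
With Db in the bass the chord is in first inversion, so the figured bass is 6.

bII6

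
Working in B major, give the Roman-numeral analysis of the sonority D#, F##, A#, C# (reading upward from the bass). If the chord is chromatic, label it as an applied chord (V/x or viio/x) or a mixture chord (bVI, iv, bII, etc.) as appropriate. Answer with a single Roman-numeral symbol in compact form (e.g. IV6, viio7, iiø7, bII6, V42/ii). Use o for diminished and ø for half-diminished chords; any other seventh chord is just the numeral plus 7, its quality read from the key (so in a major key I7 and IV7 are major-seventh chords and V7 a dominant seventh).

Stacked in thirds the chord is D#-F##-A#-C#: a dominant seventh chord on D#.
D# is not a diatonic chord root with this quality in B major, but it lies a perfect fifth above G# (vi), so the chord functions as an applied dominant of vi.

V7/vi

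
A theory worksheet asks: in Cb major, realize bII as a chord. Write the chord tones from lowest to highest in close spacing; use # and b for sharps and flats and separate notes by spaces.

Scale degree 2 in Cb major is Db; lowering it a half step gives Dbb. bII is the Neapolitan chord — a major triad on the lowered second degree.
So the chord is Dbb-Fb-Abb, a major triad.

Dbb Fb Abb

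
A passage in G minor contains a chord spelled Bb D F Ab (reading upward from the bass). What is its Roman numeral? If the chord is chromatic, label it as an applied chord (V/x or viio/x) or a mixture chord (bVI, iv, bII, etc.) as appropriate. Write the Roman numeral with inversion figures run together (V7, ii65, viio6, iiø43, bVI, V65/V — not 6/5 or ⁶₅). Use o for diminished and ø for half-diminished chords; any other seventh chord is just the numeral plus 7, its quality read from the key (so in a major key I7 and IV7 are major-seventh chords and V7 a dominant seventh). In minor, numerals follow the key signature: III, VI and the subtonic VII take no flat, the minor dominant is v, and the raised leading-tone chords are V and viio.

V7/VI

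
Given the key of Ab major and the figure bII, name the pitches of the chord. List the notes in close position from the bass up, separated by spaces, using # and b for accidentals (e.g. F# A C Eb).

Bbb Db Fb

bII is the Neapolitan chord — a major triad on the lowered second degree. In Ab major that root is Bbb.
So the chord is Bbb-Db-Fb, a major triad.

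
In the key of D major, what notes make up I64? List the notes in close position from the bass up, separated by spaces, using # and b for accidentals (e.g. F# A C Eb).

In D major, scale degree 1 is D, and the diatonic chord built there is a major triad.
Stacking thirds from D gives D-F#-A.
The figured bass 64 indicates second inversion, placing the fifth (A) in the bass: A-D-F#.

A D F#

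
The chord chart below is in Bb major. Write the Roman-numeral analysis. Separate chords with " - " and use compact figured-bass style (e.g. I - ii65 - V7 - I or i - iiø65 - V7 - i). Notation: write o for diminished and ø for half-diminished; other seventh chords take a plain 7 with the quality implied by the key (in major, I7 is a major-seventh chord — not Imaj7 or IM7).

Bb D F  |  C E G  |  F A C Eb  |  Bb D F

Bb-D-F: root Bb is the tonic; major triad there is I.
C-E-G is the secondary dominant of V (major triad on C): V/V.
F-A-C-Eb has root F, degree 5 in Bb major, so V7.
Bb-D-F has root Bb, degree 1 in Bb major, so I.

I - V/V - V7 - I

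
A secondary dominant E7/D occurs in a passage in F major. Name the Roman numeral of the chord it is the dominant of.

The chord is a dominant seventh chord on E.
A dominant resolves down a perfect fifth: E → A. In F major, A is scale degree 3, i.e. iii.

iii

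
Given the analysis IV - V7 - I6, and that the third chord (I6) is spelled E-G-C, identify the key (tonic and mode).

C major

I6 is given as E-G-C — a major triad with root C.
If C is scale degree 1 and the mode makes that degree carry a major triad, the tonic is C and the mode is major.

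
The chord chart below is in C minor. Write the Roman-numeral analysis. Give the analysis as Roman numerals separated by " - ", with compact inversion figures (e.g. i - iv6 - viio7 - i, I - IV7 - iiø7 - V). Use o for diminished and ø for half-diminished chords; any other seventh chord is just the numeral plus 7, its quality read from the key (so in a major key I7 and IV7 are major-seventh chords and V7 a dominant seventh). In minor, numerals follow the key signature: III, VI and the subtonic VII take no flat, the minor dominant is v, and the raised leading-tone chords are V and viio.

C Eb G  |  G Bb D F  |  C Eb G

i - v7 - i

C-Eb-G has root C, degree 1 in C minor, so i.
G-Bb-D-F: root G is the dominant; minor seventh chord there is v7.
C-Eb-G has root C, degree 1 in C minor, so i.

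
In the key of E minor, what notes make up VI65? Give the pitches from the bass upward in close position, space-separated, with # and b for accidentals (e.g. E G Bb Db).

E G B C

In E minor, scale degree 6 is C, and the diatonic chord built there is a major seventh chord.
That chord is spelled C-E-G-B.
The figured bass 65 indicates first inversion, placing the third (E) in the bass: E-G-B-C.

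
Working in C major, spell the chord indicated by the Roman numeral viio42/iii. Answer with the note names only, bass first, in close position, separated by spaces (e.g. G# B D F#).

viio42/iii is a secondary leading-tone chord. The target iii is E in C major; the applied chord is rooted a semitone below, on D#.
Building a fully diminished seventh chord on D# gives D#-F#-A-C.
With the 42 figure the chord is in third inversion; from the bass C upward in close position it reads C-D#-F#-A.

C D# F# A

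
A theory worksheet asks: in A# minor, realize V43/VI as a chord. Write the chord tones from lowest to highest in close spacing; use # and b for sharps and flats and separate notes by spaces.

G# B C# E#

V43/VI is a secondary dominant — the dominant seventh of VI. VI in A# minor is F#, so the applied chord's root is C#, a perfect fifth above.
Building a dominant seventh chord on C# gives C#-E#-G#-B.
With the 43 figure the chord is in second inversion; from the bass G# upward in close position it reads G#-B-C#-E#.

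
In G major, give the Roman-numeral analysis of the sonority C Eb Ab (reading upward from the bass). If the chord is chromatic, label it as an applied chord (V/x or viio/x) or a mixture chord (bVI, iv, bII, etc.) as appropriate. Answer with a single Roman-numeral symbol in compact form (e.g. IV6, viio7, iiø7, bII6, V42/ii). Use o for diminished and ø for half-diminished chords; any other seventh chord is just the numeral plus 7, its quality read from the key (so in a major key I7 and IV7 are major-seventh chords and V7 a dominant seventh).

bII6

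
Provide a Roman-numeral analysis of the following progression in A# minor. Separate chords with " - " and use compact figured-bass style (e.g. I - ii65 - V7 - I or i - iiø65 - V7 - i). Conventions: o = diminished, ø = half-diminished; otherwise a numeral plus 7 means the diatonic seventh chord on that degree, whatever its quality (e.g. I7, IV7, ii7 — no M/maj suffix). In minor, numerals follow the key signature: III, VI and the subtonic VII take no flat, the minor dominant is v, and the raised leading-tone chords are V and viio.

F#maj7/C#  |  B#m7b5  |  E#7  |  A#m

F#maj7/C# has root F#, degree 6 in A# minor, so VI43.
B#m7b5 has root B#, degree 2 in A# minor, so iiø7.
E#7: dominant seventh chord on E# = scale degree 5 → V7.
A#m: root A# is the tonic; minor triad there is i.

VI43 - iiø7 - V7 - i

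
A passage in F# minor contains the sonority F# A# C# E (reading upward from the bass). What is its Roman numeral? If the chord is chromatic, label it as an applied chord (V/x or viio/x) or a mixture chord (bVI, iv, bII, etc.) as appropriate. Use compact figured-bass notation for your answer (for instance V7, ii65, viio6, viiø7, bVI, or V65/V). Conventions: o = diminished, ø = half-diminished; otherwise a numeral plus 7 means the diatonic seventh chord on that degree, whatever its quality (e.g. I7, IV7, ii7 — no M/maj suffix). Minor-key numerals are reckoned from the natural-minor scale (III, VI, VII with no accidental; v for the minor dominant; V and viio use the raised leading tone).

V7/iv

The pitches F#-A#-C#-E form a dominant seventh chord rooted on F#.
F# is not a diatonic chord root with this quality in F# minor, but it lies a perfect fifth above B (iv), so the chord functions as an applied dominant of iv.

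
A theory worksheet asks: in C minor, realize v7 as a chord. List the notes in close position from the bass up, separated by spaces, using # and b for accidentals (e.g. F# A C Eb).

G Bb D F

The numeral's case and figure indicate a minor seventh chord. In C minor its root, the fifth degree, is G.
That chord is spelled G-Bb-D-F.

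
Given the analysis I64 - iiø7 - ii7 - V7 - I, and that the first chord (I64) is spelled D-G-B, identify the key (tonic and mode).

G major

The anchor chord is a major triad on G, labeled I64.
If G is scale degree 1 and the mode makes that degree carry a major triad, the tonic is G and the mode is major.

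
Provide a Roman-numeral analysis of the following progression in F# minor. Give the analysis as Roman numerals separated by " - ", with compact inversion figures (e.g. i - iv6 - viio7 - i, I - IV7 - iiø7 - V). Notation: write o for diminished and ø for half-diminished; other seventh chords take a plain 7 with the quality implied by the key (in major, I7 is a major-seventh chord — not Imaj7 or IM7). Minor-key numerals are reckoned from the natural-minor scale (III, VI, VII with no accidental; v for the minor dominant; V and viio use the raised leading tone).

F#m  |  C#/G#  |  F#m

F#m has root F#, degree 1 in F# minor, so i.
C#/G#: major triad on C# = scale degree 5 → V64.
F#m: root F# is the tonic; minor triad there is i.

i - V64 - i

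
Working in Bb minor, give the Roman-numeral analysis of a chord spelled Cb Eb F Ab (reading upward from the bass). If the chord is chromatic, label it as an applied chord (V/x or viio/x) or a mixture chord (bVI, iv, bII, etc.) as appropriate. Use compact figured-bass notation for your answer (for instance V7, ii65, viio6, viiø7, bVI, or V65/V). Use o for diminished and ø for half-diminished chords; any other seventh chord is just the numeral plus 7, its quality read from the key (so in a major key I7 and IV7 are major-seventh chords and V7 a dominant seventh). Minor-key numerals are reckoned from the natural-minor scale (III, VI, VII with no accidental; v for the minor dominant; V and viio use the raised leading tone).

viiø43/VI

Stacked in thirds the chord is F-Ab-Cb-Eb: a half-diminished seventh chord on F.
F sits a half step below Gb (VI in Bb minor); a diminished chord there is the applied leading-tone chord of VI.
With Cb in the bass the chord is in second inversion, so the figured bass is 43.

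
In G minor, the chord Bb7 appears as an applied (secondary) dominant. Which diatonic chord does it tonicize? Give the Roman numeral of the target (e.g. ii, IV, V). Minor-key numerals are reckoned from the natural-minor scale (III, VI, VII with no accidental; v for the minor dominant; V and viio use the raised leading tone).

VI

The chord is a dominant seventh chord on Bb.
A dominant resolves down a perfect fifth: Bb → Eb. In G minor, Eb is scale degree 6, i.e. VI.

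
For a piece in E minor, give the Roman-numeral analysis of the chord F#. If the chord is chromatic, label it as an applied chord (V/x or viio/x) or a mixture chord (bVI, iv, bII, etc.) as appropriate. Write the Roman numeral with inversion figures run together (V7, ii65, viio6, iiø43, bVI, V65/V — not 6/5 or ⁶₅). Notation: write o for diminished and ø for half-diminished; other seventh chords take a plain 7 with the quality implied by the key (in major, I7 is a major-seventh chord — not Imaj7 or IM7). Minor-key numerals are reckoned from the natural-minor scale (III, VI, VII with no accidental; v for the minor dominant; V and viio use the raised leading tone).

Stacked in thirds the chord is F#-A#-C#: a major triad on F#.
F# is not a diatonic chord root with this quality in E minor, but it lies a perfect fifth above B (V), so the chord functions as an applied dominant of V.

V/V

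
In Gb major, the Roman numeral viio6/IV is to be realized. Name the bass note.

The applied chord viio6/IV is rooted on Bb: Bb-Db-Fb.
The figure 6 means first inversion — the third is in the bass.

Db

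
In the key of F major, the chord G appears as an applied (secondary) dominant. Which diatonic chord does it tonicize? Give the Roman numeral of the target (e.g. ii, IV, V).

The chord is a major triad on G.
A dominant resolves down a perfect fifth: G → C. In F major, C is scale degree 5, i.e. V.

V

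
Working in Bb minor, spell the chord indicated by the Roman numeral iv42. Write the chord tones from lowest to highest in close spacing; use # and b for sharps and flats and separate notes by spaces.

Db Eb Gb Bb

In Bb minor, the fourth degree is Eb, and the diatonic chord built there is a minor seventh chord.
That chord is spelled Eb-Gb-Bb-Db.
With the 42 figure the chord is in third inversion; from the bass Db upward in close position it reads Db-Eb-Gb-Bb.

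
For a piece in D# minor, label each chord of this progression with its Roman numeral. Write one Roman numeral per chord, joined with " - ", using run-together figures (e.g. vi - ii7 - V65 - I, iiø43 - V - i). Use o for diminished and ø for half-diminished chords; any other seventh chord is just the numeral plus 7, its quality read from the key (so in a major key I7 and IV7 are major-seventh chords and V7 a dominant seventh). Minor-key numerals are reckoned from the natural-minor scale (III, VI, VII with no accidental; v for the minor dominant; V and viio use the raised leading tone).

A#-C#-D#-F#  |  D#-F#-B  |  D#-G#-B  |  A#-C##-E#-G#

A#-C#-D#-F# has root D#, degree 1 in D# minor, so i43.
D#-F#-B: root B is the submediant; major triad there is VI6.
D#-G#-B has root G#, degree 4 in D# minor, so iv64.
A#-C##-E#-G#: dominant seventh chord on A# = scale degree 5 → V7.

i43 - VI6 - iv64 - V7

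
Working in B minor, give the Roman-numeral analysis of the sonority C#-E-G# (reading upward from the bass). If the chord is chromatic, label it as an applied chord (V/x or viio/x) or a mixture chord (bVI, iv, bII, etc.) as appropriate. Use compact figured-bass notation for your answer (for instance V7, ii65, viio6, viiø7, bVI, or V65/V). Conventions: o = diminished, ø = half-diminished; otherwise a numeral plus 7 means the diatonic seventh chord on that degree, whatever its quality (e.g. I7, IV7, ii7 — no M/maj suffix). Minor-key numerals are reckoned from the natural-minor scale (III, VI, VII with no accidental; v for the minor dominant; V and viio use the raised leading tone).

ii

Stacked in thirds the chord is C#-E-G#: a minor triad on C#.
C# is the second degree of B minor. This is the minor supertonic, borrowed from the parallel major (the Dorian ii).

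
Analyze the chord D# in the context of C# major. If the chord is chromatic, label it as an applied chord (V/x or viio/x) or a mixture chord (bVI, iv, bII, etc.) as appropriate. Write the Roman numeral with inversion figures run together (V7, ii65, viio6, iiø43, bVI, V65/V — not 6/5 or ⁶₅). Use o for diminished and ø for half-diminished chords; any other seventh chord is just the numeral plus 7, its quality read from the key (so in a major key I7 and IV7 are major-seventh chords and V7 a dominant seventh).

The pitches D#-F##-A# form a major triad rooted on D#.
D# is not a diatonic chord root with this quality in C# major, but it lies a perfect fifth above G# (V), so the chord functions as an applied dominant of V.

V/V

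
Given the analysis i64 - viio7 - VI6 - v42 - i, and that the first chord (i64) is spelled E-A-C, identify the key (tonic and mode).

A minor

i64 is given as E-A-C — a minor triad with root A.
If A is scale degree 1 and the mode makes that degree carry a minor triad, the tonic is A and the mode is minor.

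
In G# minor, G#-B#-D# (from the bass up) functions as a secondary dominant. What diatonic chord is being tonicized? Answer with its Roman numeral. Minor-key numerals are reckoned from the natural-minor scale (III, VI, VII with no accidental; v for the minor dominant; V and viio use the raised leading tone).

iv

The chord is a major triad on G#.
A dominant resolves down a perfect fifth: G# → C#. In G# minor, C# is scale degree 4, i.e. iv.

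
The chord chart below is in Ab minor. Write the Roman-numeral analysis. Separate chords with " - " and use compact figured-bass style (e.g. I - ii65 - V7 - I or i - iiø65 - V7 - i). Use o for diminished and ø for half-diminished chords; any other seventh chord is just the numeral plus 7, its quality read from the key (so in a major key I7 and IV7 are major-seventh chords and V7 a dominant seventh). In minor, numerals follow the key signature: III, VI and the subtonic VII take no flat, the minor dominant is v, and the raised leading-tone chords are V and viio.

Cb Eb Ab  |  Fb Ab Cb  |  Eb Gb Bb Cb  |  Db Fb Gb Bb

i6 - VI - III65 - VII43

Cb-Eb-Ab: root Ab is the tonic; minor triad there is i6.
Fb-Ab-Cb: major triad on Fb = scale degree 6 → VI.
Eb-Gb-Bb-Cb: major seventh chord on Cb = scale degree 3 → III65.
Db-Fb-Gb-Bb: root Gb is the subtonic; dominant seventh chord there is VII43.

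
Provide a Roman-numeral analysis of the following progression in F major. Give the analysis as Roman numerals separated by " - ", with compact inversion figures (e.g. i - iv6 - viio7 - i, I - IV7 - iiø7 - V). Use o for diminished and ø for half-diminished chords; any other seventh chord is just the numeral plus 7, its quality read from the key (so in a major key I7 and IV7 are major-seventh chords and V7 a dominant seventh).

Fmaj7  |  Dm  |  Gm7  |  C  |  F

I7 - vi - ii7 - V - I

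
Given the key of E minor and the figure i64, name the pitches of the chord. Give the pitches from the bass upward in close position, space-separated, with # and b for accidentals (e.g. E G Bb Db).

The numeral's case and figure indicate a minor triad. In E minor its root, the tonic, is E.
That chord is spelled E-G-B.
With the 64 figure the chord is in second inversion; from the bass B upward in close position it reads B-E-G.

B E G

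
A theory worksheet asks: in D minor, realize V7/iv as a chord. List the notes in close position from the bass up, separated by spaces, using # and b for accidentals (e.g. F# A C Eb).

The slash means an applied dominant: we want the dominant of iv. In D minor, iv is G minor, and its dominant is built on D.
Building a dominant seventh chord on D gives D-F#-A-C.

D F# A C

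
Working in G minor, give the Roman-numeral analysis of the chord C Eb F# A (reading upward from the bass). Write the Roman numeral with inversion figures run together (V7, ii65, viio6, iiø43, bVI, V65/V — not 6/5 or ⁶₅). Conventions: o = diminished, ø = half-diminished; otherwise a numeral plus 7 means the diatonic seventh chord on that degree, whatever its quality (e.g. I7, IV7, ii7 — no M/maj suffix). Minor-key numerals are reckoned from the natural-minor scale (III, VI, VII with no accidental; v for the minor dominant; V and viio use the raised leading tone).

The pitches F#-A-C-Eb form a fully diminished seventh chord rooted on F#.
In G minor, F# is the leading tone; the diatonic fully diminished seventh chord there is viio7.
With C in the bass the chord is in second inversion, so the figured bass is 43.

viio43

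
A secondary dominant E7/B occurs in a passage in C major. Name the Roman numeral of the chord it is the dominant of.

The chord is a dominant seventh chord on E.
A dominant resolves down a perfect fifth: E → A. In C major, A is scale degree 6, i.e. vi.

vi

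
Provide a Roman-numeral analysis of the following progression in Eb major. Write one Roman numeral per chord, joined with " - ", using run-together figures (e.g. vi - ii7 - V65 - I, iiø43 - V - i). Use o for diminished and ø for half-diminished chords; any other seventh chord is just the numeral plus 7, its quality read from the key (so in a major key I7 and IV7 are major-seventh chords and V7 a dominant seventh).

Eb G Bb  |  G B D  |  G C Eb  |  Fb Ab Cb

Eb-G-Bb has root Eb, degree 1 in Eb major, so I.
G-B-D: chromatic; G is V of vi, so V/vi.
G-C-Eb has root C, degree 6 in Eb major, so vi64.
Fb-Ab-Cb: major triad on Fb — chromatic; Fb is the lowered second degree, so this is the Neapolitan chord, bII.

I - V/vi - vi64 - bII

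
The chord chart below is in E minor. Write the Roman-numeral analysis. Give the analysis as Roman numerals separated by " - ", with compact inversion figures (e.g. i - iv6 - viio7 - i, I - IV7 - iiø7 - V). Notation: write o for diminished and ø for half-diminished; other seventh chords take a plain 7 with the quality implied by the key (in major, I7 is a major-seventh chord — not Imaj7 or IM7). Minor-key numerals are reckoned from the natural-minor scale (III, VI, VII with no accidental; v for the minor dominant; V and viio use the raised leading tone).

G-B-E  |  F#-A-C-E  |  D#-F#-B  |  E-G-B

i6 - iiø7 - V6 - i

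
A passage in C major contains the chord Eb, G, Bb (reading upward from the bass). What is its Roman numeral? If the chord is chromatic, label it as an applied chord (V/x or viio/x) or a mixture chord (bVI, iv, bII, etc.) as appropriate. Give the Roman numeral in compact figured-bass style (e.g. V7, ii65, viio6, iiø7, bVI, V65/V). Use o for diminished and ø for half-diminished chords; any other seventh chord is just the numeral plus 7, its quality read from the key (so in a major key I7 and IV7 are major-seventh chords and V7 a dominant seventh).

Stacked in thirds the chord is Eb-G-Bb: a major triad on Eb.
Eb is the lowered third degree of C major (diatonic 3 would be E). This is a major triad on the lowered third degree, borrowed from the parallel minor.

bIII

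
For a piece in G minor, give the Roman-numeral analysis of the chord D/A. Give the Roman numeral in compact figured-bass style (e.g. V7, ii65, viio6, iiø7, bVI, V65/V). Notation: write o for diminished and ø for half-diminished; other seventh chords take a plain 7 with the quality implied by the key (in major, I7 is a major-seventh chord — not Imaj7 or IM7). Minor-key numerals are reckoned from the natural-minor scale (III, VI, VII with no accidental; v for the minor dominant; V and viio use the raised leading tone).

The pitches D-F#-A form a major triad rooted on D.
D is scale degree 5 in G minor, and a major triad on that degree is written V.
With A in the bass the chord is in second inversion, so the figured bass is 64.

V64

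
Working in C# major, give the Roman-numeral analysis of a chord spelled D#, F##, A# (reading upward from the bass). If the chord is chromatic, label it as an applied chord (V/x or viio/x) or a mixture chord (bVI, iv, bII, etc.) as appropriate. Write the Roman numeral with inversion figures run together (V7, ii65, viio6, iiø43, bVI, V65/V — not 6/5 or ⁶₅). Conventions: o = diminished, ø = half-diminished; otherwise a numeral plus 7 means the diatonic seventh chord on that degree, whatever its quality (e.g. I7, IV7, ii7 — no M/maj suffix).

V/V

The pitches D#-F##-A# form a major triad rooted on D#.
D# is not a diatonic chord root with this quality in C# major, but it lies a perfect fifth above G# (V), so the chord functions as an applied dominant of V.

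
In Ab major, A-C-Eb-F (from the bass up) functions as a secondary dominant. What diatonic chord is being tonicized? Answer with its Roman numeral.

ii

The chord is a dominant seventh chord on F.
A dominant resolves down a perfect fifth: F → Bb. In Ab major, Bb is scale degree 2, i.e. ii.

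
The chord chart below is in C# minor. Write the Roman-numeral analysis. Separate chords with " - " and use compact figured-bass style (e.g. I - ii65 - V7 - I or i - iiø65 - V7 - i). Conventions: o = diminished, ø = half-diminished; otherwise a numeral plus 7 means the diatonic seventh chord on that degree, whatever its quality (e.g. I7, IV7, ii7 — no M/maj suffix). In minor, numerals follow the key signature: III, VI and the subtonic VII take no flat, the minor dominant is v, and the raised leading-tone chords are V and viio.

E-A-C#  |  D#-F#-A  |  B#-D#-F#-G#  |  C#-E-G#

E-A-C#: root A is the submediant; major triad there is VI64.
D#-F#-A: root D# is the supertonic; diminished triad there is iio.
B#-D#-F#-G# has root G#, degree 5 in C# minor, so V65.
C#-E-G#: minor triad on C# = scale degree 1 → i.

VI64 - iio - V65 - i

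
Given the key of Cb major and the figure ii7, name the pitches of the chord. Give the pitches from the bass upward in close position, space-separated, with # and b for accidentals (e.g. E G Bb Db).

The numeral's case and figure indicate a minor seventh chord. In Cb major its root, the second degree, is Db.
That chord is spelled Db-Fb-Ab-Cb.

Db Fb Ab Cb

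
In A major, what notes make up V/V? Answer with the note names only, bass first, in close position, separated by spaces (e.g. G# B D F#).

B D# F#

V/V is a secondary dominant — the dominant triad of V. V in A major is E, so the applied chord's root is B, a perfect fifth above.
Building a major triad on B gives B-D#-F#.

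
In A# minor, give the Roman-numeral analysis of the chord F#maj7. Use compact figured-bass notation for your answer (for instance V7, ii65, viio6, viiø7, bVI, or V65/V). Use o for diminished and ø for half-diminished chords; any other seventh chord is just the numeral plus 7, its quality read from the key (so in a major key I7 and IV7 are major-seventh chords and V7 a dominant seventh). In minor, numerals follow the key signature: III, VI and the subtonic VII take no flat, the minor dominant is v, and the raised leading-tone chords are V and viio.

VI7

Stacked in thirds the chord is F#-A#-C#-E#: a major seventh chord on F#.
In A# minor, F# is the submediant; the diatonic major seventh chord there is VI7.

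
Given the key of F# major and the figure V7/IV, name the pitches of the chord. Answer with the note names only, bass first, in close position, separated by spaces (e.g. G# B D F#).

F# A# C# E

The slash means an applied dominant: we want the dominant of IV. In F# major, IV is B major, and its dominant is built on F#.
Building a dominant seventh chord on F# gives F#-A#-C#-E.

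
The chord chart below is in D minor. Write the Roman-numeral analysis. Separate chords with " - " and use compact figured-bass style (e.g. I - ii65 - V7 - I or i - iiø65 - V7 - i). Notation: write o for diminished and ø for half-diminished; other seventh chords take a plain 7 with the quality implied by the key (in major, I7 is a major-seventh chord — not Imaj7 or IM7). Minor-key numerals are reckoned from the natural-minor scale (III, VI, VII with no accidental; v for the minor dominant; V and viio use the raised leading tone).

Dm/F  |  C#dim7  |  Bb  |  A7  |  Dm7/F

i6 - viio7 - VI - V7 - i65

Dm/F has root D, degree 1 in D minor, so i6.
C#dim7 has root C#, degree 7 in D minor, so viio7.
Bb: major triad on Bb = scale degree 6 → VI.
A7: dominant seventh chord on A = scale degree 5 → V7.
Dm7/F: minor seventh chord on D = scale degree 1 → i65.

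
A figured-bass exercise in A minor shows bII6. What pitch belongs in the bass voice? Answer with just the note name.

D

bII in A minor has root Bb; the chord is Bb-D-F.
The figure 6 means first inversion — the third is in the bass.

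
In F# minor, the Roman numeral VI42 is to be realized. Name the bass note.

C#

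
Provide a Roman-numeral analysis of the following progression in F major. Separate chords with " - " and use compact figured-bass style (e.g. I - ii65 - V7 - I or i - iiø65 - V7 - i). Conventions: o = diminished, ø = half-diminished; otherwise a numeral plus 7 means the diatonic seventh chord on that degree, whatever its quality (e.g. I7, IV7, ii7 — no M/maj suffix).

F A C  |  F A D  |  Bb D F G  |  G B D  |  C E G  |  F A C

I - vi6 - ii65 - V/V - V - I

F-A-C: major triad on F = scale degree 1 → I.
F-A-D has root D, degree 6 in F major, so vi6.
Bb-D-F-G has root G, degree 2 in F major, so ii65.
G-B-D: a major triad on G, the applied dominant of V → V/V.
C-E-G: root C is the dominant; major triad there is V.
F-A-C has root F, degree 1 in F major, so I.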